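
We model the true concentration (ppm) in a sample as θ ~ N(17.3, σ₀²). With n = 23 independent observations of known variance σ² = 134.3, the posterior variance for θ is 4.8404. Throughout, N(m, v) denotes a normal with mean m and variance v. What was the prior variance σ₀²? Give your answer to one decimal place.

For the Normal–Normal model with known σ², precisions add: τ_n = τ₀ + n/σ².
So 1/σ₀² = 1/4.8404 − 23/134.3 = 0.206594 − 0.171258 = 0.035336.
Hence σ₀² = 1/0.035336 ≈ 28.3.

σ₀² = 28.3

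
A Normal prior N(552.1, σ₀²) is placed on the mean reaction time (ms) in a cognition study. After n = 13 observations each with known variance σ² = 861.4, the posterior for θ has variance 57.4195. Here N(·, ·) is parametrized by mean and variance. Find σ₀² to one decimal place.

Posterior precision equals prior precision plus data precision: 1/σ_n² = 1/σ₀² + n/σ².
So 1/σ₀² = 1/57.4195 − 13/861.4 = 0.017416 − 0.015092 = 0.002324.
Hence σ₀² = 1/0.002324 ≈ 430.3.

σ₀² = 430.3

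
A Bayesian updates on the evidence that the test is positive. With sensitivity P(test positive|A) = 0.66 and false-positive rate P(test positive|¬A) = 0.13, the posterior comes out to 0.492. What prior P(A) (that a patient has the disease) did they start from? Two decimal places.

P(A) = 0.16

Bayes' rule in odds form gives O(A|E) = O(A)·[P(E|A)/P(E|¬A)], hence O(A) = O(A|E)/LR.
Posterior odds = 0.492/(1−0.492) = 0.9685. LR = 0.66/0.13 = 5.0769.
Prior odds = 0.9685/5.0769 = 0.1908, so P(A) = 0.1908/(1+0.1908) ≈ 0.16.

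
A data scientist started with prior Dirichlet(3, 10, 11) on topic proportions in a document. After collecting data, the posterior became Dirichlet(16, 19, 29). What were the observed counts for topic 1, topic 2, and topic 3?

For a Dirichlet(α) prior with multinomial counts c, the posterior is Dirichlet(α + c) componentwise.
Counts are posterior − prior componentwise: 16−3=13, 19−10=9, 29−11=18.

counts (13, 9, 18)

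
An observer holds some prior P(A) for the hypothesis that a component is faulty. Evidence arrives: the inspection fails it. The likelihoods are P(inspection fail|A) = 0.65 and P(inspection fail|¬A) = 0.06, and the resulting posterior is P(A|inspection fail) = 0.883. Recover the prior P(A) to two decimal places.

Bayes' rule in odds form gives O(A|E) = O(A)·[P(E|A)/P(E|¬A)], hence O(A) = O(A|E)/LR.
Posterior odds = 0.883/(1−0.883) = 7.5470. LR = 0.65/0.06 = 10.8333.
Prior odds = 7.5470/10.8333 = 0.6966, so P(A) = 0.6966/(1+0.6966) ≈ 0.41.

P(A) = 0.41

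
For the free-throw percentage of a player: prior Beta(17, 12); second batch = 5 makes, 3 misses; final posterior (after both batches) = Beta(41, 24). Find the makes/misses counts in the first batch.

19 makes and 9 misses

Because Beta–binomial updating is additive in the counts, the combined data contributed (α_post−α_prior, β_post−β_prior) successes and failures.
Total across both batches: 41−17=24 makes, 24−12=12 misses.
Subtract the second batch: 24−5=19 makes and 12−3=9 misses.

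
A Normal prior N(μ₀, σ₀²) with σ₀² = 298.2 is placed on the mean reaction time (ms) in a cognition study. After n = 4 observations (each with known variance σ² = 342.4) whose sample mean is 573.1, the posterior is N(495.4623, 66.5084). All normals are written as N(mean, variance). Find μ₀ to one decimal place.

μ₀ = 225.0

The posterior mean is a precision-weighted average: μ_n = (τ₀μ₀ + τ_data·x̄)/(τ₀+τ_data), with τ₀=1/σ₀² and τ_data=n/σ².
Here τ₀ = 1/298.2 = 0.003353 and τ_data = 4/342.4 = 0.011682, so τ_n = 0.015035.
Rearranging for μ₀: μ₀ = (μ_n·τ_n − τ_data·x̄)/τ₀ = (495.4623·0.015035 − 0.011682·573.1) / 0.003353 = 0.754321/0.003353 ≈ 225.0.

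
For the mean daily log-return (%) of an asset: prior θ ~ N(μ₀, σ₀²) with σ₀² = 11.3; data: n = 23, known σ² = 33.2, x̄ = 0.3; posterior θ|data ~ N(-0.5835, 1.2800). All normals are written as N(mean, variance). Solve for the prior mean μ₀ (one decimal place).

The posterior mean is a precision-weighted average: μ_n = (τ₀μ₀ + τ_data·x̄)/(τ₀+τ_data), with τ₀=1/σ₀² and τ_data=n/σ².
Here τ₀ = 1/11.3 = 0.088496 and τ_data = 23/33.2 = 0.692771, so τ_n = 0.781267.
Rearranging for μ₀: μ₀ = (μ_n·τ_n − τ_data·x̄)/τ₀ = (-0.5835·0.781267 − 0.692771·0.3) / 0.088496 = -0.663701/0.088496 ≈ -7.5.

μ₀ = -7.5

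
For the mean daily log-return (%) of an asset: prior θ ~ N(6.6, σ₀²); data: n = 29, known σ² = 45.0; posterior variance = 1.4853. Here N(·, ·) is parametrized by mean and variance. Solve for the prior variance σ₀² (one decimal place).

Posterior precision equals prior precision plus data precision: 1/σ_n² = 1/σ₀² + n/σ².
So 1/σ₀² = 1/1.4853 − 29/45.0 = 0.673265 − 0.644444 = 0.028821.
Hence σ₀² = 1/0.028821 ≈ 34.7.

σ₀² = 34.7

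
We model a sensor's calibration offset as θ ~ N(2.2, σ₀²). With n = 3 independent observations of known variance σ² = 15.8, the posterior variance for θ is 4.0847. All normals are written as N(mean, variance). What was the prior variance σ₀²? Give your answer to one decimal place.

Posterior precision equals prior precision plus data precision: 1/σ_n² = 1/σ₀² + n/σ².
So 1/σ₀² = 1/4.0847 − 3/15.8 = 0.244816 − 0.189873 = 0.054943.
Hence σ₀² = 1/0.054943 ≈ 18.2.

σ₀² = 18.2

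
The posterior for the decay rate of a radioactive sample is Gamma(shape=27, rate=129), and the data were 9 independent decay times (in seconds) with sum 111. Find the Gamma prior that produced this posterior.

Gamma(shape=18, rate=18)

Gamma–exponential conjugacy: posterior shape = α + n, posterior rate = β + Σtᵢ.
So α = 27 − 9 = 18 and β = 129 − 111 = 18.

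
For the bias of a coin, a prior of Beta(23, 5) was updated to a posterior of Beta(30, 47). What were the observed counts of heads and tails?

7 heads and 42 tails

Beta is conjugate to the binomial likelihood: posterior = Beta(α+s, β+f).
Match parameters: s=30−23=7, f=47−5=42.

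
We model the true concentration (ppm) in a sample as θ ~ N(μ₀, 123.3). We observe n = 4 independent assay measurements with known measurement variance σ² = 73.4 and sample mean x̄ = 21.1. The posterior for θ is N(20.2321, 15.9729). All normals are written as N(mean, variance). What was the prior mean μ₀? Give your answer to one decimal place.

The posterior mean is a precision-weighted average: μ_n = (τ₀μ₀ + τ_data·x̄)/(τ₀+τ_data), with τ₀=1/σ₀² and τ_data=n/σ².
Here τ₀ = 1/123.3 = 0.008110 and τ_data = 4/73.4 = 0.054496, so τ_n = 0.062606.
Rearranging for μ₀: μ₀ = (μ_n·τ_n − τ_data·x̄)/τ₀ = (20.2321·0.062606 − 0.054496·21.1) / 0.008110 = 0.116785/0.008110 ≈ 14.4.

μ₀ = 14.4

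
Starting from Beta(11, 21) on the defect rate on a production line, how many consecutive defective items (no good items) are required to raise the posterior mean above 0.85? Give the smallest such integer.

k = 109

After k defective items and 0 good items the posterior is Beta(11+k, 21), with mean (11+k)/(11+21+k).
Set (11+k)/(32+k) > 0.85 and solve: k > (0.85·32 − 11)/(1 − 0.85) = 108.000.
The smallest integer exceeding 108.000 is 109.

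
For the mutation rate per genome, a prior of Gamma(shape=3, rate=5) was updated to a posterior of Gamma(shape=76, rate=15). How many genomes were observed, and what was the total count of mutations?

A Gamma(α, β) prior (rate parametrization) on a Poisson rate with n observations summing to S gives posterior Gamma(α+S, β+n).
Matching: Σxᵢ = 76 − 3 = 73 and n = 15 − 5 = 10.

n = 10 genomes with total 73 mutations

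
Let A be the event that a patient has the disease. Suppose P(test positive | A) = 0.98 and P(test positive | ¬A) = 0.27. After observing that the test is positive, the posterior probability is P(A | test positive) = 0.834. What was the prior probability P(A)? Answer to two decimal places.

Bayes' rule in odds form gives O(A|E) = O(A)·[P(E|A)/P(E|¬A)], hence O(A) = O(A|E)/LR.
Posterior odds = 0.834/(1−0.834) = 5.0241. LR = 0.98/0.27 = 3.6296.
Prior odds = 5.0241/3.6296 = 1.3842, so P(A) = 1.3842/(1+1.3842) ≈ 0.58.

P(A) = 0.58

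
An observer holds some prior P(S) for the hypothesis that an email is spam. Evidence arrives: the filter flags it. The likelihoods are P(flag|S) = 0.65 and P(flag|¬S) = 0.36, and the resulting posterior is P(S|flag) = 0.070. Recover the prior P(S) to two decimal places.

P(S) = 0.04

Bayes' rule in odds form gives O(S|E) = O(S)·[P(E|S)/P(E|¬S)], hence O(S) = O(S|E)/LR.
Posterior odds = 0.070/(1−0.070) = 0.0753. LR = 0.65/0.36 = 1.8056.
Prior odds = 0.0753/1.8056 = 0.0417, so P(S) = 0.0417/(1+0.0417) ≈ 0.04.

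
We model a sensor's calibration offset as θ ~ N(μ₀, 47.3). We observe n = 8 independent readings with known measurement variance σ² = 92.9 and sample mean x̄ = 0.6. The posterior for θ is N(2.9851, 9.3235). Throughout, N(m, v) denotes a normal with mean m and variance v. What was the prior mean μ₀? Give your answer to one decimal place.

μ₀ = 12.7

The posterior mean is a precision-weighted average: μ_n = (τ₀μ₀ + τ_data·x̄)/(τ₀+τ_data), with τ₀=1/σ₀² and τ_data=n/σ².
Here τ₀ = 1/47.3 = 0.021142 and τ_data = 8/92.9 = 0.086114, so τ_n = 0.107256.
Rearranging for μ₀: μ₀ = (μ_n·τ_n − τ_data·x̄)/τ₀ = (2.9851·0.107256 − 0.086114·0.6) / 0.021142 = 0.268501/0.021142 ≈ 12.7.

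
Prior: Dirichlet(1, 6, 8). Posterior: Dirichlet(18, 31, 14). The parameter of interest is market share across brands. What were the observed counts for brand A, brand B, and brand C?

counts (17, 25, 6)

For a Dirichlet(α) prior with multinomial counts c, the posterior is Dirichlet(α + c) componentwise.
Counts are posterior − prior componentwise: 18−1=17, 31−6=25, 14−8=6.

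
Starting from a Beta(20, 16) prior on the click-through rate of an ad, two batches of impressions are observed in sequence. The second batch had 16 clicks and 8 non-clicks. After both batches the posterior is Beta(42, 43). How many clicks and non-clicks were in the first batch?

Sequential conjugate updates are equivalent to a single update on the pooled data, so total successes = posterior α − prior α and total failures = posterior β − prior β.
Total across both batches: 42−20=22 clicks, 43−16=27 non-clicks.
Subtract the second batch: 22−16=6 clicks and 27−8=19 non-clicks.

6 clicks and 19 non-clicks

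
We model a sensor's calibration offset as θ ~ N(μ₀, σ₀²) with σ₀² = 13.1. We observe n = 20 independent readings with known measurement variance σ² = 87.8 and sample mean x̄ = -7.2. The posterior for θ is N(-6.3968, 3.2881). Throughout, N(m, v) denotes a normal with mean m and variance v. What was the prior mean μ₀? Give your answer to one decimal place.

μ₀ = -4.0

With known observation variance, the Normal–Normal posterior has precision τ_n = τ₀ + n/σ² and mean μ_n = (τ₀μ₀ + (n/σ²)x̄)/τ_n.
Here τ₀ = 1/13.1 = 0.076336 and τ_data = 20/87.8 = 0.227790, so τ_n = 0.304126.
Rearranging for μ₀: μ₀ = (μ_n·τ_n − τ_data·x̄)/τ₀ = (-6.3968·0.304126 − 0.227790·-7.2) / 0.076336 = -0.305345/0.076336 ≈ -4.0.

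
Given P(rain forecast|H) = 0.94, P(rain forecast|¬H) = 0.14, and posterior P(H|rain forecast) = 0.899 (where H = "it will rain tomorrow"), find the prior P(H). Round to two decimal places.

P(H) = 0.57

Bayes' rule in odds form gives O(H|E) = O(H)·[P(E|H)/P(E|¬H)], hence O(H) = O(H|E)/LR.
Posterior odds = 0.899/(1−0.899) = 8.9010. LR = 0.94/0.14 = 6.7143.
Prior odds = 8.9010/6.7143 = 1.3257, so P(H) = 1.3257/(1+1.3257) ≈ 0.57.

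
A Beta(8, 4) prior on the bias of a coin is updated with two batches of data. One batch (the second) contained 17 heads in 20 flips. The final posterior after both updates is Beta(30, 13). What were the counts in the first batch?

5 heads and 6 tails

Sequential conjugate updates are equivalent to a single update on the pooled data, so total successes = posterior α − prior α and total failures = posterior β − prior β.
Total across both batches: 30−8=22 heads, 13−4=9 tails.
Subtract the second batch: 22−17=5 heads and 9−3=6 tails.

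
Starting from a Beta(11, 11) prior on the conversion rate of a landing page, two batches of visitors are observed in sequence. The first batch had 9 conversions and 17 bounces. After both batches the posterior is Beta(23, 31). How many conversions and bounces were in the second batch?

Sequential conjugate updates are equivalent to a single update on the pooled data, so total successes = posterior α − prior α and total failures = posterior β − prior β.
Total across both batches: 23−11=12 conversions, 31−11=20 bounces.
Subtract the first batch: 12−9=3 conversions and 20−17=3 bounces.

3 conversions and 3 bounces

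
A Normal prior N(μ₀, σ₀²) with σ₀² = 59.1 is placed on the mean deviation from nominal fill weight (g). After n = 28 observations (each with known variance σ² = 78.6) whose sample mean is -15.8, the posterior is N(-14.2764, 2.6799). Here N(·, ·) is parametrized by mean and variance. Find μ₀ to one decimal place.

With known observation variance, the Normal–Normal posterior has precision τ_n = τ₀ + n/σ² and mean μ_n = (τ₀μ₀ + (n/σ²)x̄)/τ_n.
Here τ₀ = 1/59.1 = 0.016920 and τ_data = 28/78.6 = 0.356234, so τ_n = 0.373154.
Rearranging for μ₀: μ₀ = (μ_n·τ_n − τ_data·x̄)/τ₀ = (-14.2764·0.373154 − 0.356234·-15.8) / 0.016920 = 0.301201/0.016920 ≈ 17.8.

μ₀ = 17.8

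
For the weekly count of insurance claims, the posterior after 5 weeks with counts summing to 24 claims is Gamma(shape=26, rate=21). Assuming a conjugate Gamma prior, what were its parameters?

Gamma(shape=2, rate=16)

Gamma–Poisson conjugacy: posterior shape = α + Σxᵢ, posterior rate = β + n.
So α = 26 − 24 = 2 and β = 21 − 5 = 16.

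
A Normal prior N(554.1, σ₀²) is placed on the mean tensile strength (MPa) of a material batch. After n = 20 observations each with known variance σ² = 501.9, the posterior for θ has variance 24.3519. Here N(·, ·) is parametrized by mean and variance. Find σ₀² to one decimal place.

For the Normal–Normal model with known σ², precisions add: τ_n = τ₀ + n/σ².
So 1/σ₀² = 1/24.3519 − 20/501.9 = 0.041065 − 0.039849 = 0.001216.
Hence σ₀² = 1/0.001216 ≈ 822.4.

σ₀² = 822.4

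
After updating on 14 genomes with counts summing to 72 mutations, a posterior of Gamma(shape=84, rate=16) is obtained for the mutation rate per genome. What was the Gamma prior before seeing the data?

Gamma(shape=12, rate=2)

A Gamma(α, β) prior (rate parametrization) on a Poisson rate with n observations summing to S gives posterior Gamma(α+S, β+n).
So α = 84 − 72 = 12 and β = 16 − 14 = 2.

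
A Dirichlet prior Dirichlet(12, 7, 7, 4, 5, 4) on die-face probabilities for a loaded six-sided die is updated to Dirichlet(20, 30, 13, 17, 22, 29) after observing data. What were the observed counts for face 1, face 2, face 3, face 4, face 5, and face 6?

counts (8, 23, 6, 13, 17, 25)

For a Dirichlet(α) prior with multinomial counts c, the posterior is Dirichlet(α + c) componentwise.
Counts are posterior − prior componentwise: 20−12=8, 30−7=23, 13−7=6, 17−4=13, 22−5=17, 29−4=25.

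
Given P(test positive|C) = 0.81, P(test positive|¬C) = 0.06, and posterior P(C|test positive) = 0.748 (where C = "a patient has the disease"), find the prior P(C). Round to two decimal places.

Bayes' rule in odds form gives O(C|E) = O(C)·[P(E|C)/P(E|¬C)], hence O(C) = O(C|E)/LR.
Posterior odds = 0.748/(1−0.748) = 2.9683. LR = 0.81/0.06 = 13.5000.
Prior odds = 2.9683/13.5000 = 0.2199, so P(C) = 0.2199/(1+0.2199) ≈ 0.18.

P(C) = 0.18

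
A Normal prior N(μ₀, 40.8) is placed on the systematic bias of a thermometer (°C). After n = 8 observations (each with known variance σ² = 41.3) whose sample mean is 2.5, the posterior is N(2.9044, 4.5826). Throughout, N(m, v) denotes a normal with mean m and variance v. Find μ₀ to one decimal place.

With known observation variance, the Normal–Normal posterior has precision τ_n = τ₀ + n/σ² and mean μ_n = (τ₀μ₀ + (n/σ²)x̄)/τ_n.
Here τ₀ = 1/40.8 = 0.024510 and τ_data = 8/41.3 = 0.193705, so τ_n = 0.218215.
Rearranging for μ₀: μ₀ = (μ_n·τ_n − τ_data·x̄)/τ₀ = (2.9044·0.218215 − 0.193705·2.5) / 0.024510 = 0.149521/0.024510 ≈ 6.1.

μ₀ = 6.1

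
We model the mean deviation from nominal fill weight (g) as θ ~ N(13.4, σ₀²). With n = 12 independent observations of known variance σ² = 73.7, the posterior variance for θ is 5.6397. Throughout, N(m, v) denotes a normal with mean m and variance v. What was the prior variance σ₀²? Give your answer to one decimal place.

σ₀² = 69.0

Posterior precision equals prior precision plus data precision: 1/σ_n² = 1/σ₀² + n/σ².
So 1/σ₀² = 1/5.6397 − 12/73.7 = 0.177314 − 0.162822 = 0.014492.
Hence σ₀² = 1/0.014492 ≈ 69.0.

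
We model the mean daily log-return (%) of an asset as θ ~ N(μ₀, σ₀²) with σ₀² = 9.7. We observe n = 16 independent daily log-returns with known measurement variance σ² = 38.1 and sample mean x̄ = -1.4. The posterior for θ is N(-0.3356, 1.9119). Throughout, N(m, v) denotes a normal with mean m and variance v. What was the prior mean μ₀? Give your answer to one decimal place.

With known observation variance, the Normal–Normal posterior has precision τ_n = τ₀ + n/σ² and mean μ_n = (τ₀μ₀ + (n/σ²)x̄)/τ_n.
Here τ₀ = 1/9.7 = 0.103093 and τ_data = 16/38.1 = 0.419948, so τ_n = 0.523041.
Rearranging for μ₀: μ₀ = (μ_n·τ_n − τ_data·x̄)/τ₀ = (-0.3356·0.523041 − 0.419948·-1.4) / 0.103093 = 0.412395/0.103093 ≈ 4.0.

μ₀ = 4.0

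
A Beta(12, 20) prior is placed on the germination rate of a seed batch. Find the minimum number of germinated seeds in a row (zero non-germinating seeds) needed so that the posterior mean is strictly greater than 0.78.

After k germinated seeds and 0 non-germinating seeds the posterior is Beta(12+k, 20), with mean (12+k)/(12+20+k).
Set (12+k)/(32+k) > 0.78 and solve: k > (0.78·32 − 12)/(1 − 0.78) = 58.909.
The smallest integer exceeding 58.909 is 59.

k = 59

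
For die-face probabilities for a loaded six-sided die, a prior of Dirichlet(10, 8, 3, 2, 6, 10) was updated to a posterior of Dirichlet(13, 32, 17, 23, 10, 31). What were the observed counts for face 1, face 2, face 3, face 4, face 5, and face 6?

counts (3, 24, 14, 21, 4, 21)

For a Dirichlet(α) prior with multinomial counts c, the posterior is Dirichlet(α + c) componentwise.
Counts are posterior − prior componentwise: 13−10=3, 32−8=24, 17−3=14, 23−2=21, 10−6=4, 31−10=21.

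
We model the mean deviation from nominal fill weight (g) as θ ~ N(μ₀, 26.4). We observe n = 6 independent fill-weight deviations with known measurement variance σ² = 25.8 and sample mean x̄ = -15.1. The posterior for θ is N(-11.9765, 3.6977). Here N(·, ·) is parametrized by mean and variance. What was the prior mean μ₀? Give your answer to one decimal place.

The posterior mean is a precision-weighted average: μ_n = (τ₀μ₀ + τ_data·x̄)/(τ₀+τ_data), with τ₀=1/σ₀² and τ_data=n/σ².
Here τ₀ = 1/26.4 = 0.037879 and τ_data = 6/25.8 = 0.232558, so τ_n = 0.270437.
Rearranging for μ₀: μ₀ = (μ_n·τ_n − τ_data·x̄)/τ₀ = (-11.9765·0.270437 − 0.232558·-15.1) / 0.037879 = 0.272737/0.037879 ≈ 7.2.

μ₀ = 7.2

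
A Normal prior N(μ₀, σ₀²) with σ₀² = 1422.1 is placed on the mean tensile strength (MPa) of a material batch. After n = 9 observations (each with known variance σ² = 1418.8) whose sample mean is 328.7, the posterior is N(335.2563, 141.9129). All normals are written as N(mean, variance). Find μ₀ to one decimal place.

The posterior mean is a precision-weighted average: μ_n = (τ₀μ₀ + τ_data·x̄)/(τ₀+τ_data), with τ₀=1/σ₀² and τ_data=n/σ².
Here τ₀ = 1/1422.1 = 0.000703 and τ_data = 9/1418.8 = 0.006343, so τ_n = 0.007046.
Rearranging for μ₀: μ₀ = (μ_n·τ_n − τ_data·x̄)/τ₀ = (335.2563·0.007046 − 0.006343·328.7) / 0.000703 = 0.277272/0.000703 ≈ 394.4.

μ₀ = 394.4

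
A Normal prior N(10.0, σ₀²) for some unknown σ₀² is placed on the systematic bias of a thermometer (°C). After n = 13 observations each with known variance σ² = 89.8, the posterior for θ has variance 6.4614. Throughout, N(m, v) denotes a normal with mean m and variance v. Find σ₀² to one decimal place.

σ₀² = 100.0

Posterior precision equals prior precision plus data precision: 1/σ_n² = 1/σ₀² + n/σ².
So 1/σ₀² = 1/6.4614 − 13/89.8 = 0.154765 − 0.144766 = 0.009999.
Hence σ₀² = 1/0.009999 ≈ 100.0.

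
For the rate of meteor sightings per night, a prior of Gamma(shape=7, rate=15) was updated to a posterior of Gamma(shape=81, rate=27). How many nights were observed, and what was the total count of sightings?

n = 12 nights with total 74 sightings

Gamma–Poisson conjugacy: posterior shape = α + Σxᵢ, posterior rate = β + n.
Matching: Σxᵢ = 81 − 7 = 74 and n = 27 − 15 = 12.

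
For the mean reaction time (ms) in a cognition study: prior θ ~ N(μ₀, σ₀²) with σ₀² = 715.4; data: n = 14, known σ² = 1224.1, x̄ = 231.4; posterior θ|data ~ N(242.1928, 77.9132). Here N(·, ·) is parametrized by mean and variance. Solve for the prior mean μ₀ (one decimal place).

μ₀ = 330.5

The posterior mean is a precision-weighted average: μ_n = (τ₀μ₀ + τ_data·x̄)/(τ₀+τ_data), with τ₀=1/σ₀² and τ_data=n/σ².
Here τ₀ = 1/715.4 = 0.001398 and τ_data = 14/1224.1 = 0.011437, so τ_n = 0.012835.
Rearranging for μ₀: μ₀ = (μ_n·τ_n − τ_data·x̄)/τ₀ = (242.1928·0.012835 − 0.011437·231.4) / 0.001398 = 0.462023/0.001398 ≈ 330.5.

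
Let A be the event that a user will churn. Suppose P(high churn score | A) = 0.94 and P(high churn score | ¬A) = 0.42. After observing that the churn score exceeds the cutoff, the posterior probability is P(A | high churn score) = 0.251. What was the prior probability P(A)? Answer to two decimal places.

P(A) = 0.13

Bayes' rule in odds form gives O(A|E) = O(A)·[P(E|A)/P(E|¬A)], hence O(A) = O(A|E)/LR.
Posterior odds = 0.251/(1−0.251) = 0.3351. LR = 0.94/0.42 = 2.2381.
Prior odds = 0.3351/2.2381 = 0.1497, so P(A) = 0.1497/(1+0.1497) ≈ 0.13.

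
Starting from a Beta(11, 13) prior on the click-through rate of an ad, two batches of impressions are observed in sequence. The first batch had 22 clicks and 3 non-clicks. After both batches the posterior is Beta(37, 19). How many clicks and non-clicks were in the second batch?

Because Beta–binomial updating is additive in the counts, the combined data contributed (α_post−α_prior, β_post−β_prior) successes and failures.
Total across both batches: 37−11=26 clicks, 19−13=6 non-clicks.
Subtract the first batch: 26−22=4 clicks and 6−3=3 non-clicks.

4 clicks and 3 non-clicks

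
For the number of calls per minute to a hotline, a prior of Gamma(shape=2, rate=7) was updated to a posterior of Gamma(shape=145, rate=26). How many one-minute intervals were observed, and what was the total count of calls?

n = 19 one-minute intervals with total 143 calls

A Gamma(α, β) prior (rate parametrization) on a Poisson rate with n observations summing to S gives posterior Gamma(α+S, β+n).
Matching: Σxᵢ = 145 − 2 = 143 and n = 26 − 7 = 19.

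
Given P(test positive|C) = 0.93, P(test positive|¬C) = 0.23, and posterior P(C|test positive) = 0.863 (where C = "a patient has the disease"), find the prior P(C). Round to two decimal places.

In odds form, posterior odds = prior odds × likelihood ratio, so prior odds = posterior odds ÷ LR.
Posterior odds = 0.863/(1−0.863) = 6.2993. LR = 0.93/0.23 = 4.0435.
Prior odds = 6.2993/4.0435 = 1.5579, so P(C) = 1.5579/(1+1.5579) ≈ 0.61.

P(C) = 0.61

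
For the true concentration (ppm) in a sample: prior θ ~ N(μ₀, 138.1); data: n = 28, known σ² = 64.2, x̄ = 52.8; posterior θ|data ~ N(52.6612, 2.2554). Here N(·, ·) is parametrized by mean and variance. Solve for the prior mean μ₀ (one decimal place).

μ₀ = 44.3

The posterior mean is a precision-weighted average: μ_n = (τ₀μ₀ + τ_data·x̄)/(τ₀+τ_data), with τ₀=1/σ₀² and τ_data=n/σ².
Here τ₀ = 1/138.1 = 0.007241 and τ_data = 28/64.2 = 0.436137, so τ_n = 0.443378.
Rearranging for μ₀: μ₀ = (μ_n·τ_n − τ_data·x̄)/τ₀ = (52.6612·0.443378 − 0.436137·52.8) / 0.007241 = 0.320784/0.007241 ≈ 44.3.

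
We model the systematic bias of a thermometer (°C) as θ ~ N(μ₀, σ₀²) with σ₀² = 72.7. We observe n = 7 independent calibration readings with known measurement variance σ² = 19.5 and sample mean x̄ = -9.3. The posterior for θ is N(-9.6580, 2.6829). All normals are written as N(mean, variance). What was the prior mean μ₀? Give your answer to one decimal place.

With known observation variance, the Normal–Normal posterior has precision τ_n = τ₀ + n/σ² and mean μ_n = (τ₀μ₀ + (n/σ²)x̄)/τ_n.
Here τ₀ = 1/72.7 = 0.013755 and τ_data = 7/19.5 = 0.358974, so τ_n = 0.372729.
Rearranging for μ₀: μ₀ = (μ_n·τ_n − τ_data·x̄)/τ₀ = (-9.6580·0.372729 − 0.358974·-9.3) / 0.013755 = -0.261358/0.013755 ≈ -19.0.

μ₀ = -19.0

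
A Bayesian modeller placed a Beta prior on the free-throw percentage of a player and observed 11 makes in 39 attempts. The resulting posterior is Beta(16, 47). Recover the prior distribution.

Beta(5, 19)

Under Beta–binomial conjugacy the posterior parameters are (a+s, b+f).
Subtract the data counts: 16−11=5, 47−28=19.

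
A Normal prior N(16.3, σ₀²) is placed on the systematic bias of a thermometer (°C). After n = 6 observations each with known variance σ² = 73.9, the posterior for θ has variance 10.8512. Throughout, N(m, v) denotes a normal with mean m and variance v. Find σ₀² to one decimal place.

For the Normal–Normal model with known σ², precisions add: τ_n = τ₀ + n/σ².
So 1/σ₀² = 1/10.8512 − 6/73.9 = 0.092156 − 0.081191 = 0.010965.
Hence σ₀² = 1/0.010965 ≈ 91.2.

σ₀² = 91.2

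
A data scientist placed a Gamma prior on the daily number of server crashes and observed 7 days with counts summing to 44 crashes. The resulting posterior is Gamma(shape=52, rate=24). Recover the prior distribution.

Gamma(shape=8, rate=17)

A Gamma(α, β) prior (rate parametrization) on a Poisson rate with n observations summing to S gives posterior Gamma(α+S, β+n).
So α = 52 − 44 = 8 and β = 24 − 7 = 17.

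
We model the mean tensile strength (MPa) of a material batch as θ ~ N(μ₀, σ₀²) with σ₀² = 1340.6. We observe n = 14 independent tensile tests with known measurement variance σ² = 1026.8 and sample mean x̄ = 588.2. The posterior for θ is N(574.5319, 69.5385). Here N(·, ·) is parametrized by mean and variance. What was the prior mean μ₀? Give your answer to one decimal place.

μ₀ = 324.7

The posterior mean is a precision-weighted average: μ_n = (τ₀μ₀ + τ_data·x̄)/(τ₀+τ_data), with τ₀=1/σ₀² and τ_data=n/σ².
Here τ₀ = 1/1340.6 = 0.000746 and τ_data = 14/1026.8 = 0.013635, so τ_n = 0.014381.
Rearranging for μ₀: μ₀ = (μ_n·τ_n − τ_data·x̄)/τ₀ = (574.5319·0.014381 − 0.013635·588.2) / 0.000746 = 0.242236/0.000746 ≈ 324.7.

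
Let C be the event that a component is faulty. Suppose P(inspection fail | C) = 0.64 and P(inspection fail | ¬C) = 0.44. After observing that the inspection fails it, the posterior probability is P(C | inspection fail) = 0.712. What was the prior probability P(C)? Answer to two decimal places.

P(C) = 0.63

In odds form, posterior odds = prior odds × likelihood ratio, so prior odds = posterior odds ÷ LR.
Posterior odds = 0.712/(1−0.712) = 2.4722. LR = 0.64/0.44 = 1.4545.
Prior odds = 2.4722/1.4545 = 1.6997, so P(C) = 1.6997/(1+1.6997) ≈ 0.63.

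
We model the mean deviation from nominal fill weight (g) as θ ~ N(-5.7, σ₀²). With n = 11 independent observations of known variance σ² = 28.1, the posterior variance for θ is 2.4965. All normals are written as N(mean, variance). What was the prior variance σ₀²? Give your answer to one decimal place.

For the Normal–Normal model with known σ², precisions add: τ_n = τ₀ + n/σ².
So 1/σ₀² = 1/2.4965 − 11/28.1 = 0.400561 − 0.391459 = 0.009102.
Hence σ₀² = 1/0.009102 ≈ 109.9.

σ₀² = 109.9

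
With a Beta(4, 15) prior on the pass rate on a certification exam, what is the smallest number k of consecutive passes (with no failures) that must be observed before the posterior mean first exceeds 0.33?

k = 4

After k passes and 0 failures the posterior is Beta(4+k, 15), with mean (4+k)/(4+15+k).
Set (4+k)/(19+k) > 0.33 and solve: k > (0.33·19 − 4)/(1 − 0.33) = 3.388.
The smallest integer exceeding 3.388 is 4.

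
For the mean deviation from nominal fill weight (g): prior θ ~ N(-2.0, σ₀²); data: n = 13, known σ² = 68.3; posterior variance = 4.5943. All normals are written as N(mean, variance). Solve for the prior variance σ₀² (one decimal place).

For the Normal–Normal model with known σ², precisions add: τ_n = τ₀ + n/σ².
So 1/σ₀² = 1/4.5943 − 13/68.3 = 0.217661 − 0.190337 = 0.027324.
Hence σ₀² = 1/0.027324 ≈ 36.6.

σ₀² = 36.6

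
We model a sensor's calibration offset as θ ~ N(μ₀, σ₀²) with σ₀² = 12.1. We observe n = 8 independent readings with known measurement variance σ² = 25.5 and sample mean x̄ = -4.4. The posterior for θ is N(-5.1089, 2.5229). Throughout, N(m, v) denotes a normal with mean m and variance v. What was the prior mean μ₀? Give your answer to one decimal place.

With known observation variance, the Normal–Normal posterior has precision τ_n = τ₀ + n/σ² and mean μ_n = (τ₀μ₀ + (n/σ²)x̄)/τ_n.
Here τ₀ = 1/12.1 = 0.082645 and τ_data = 8/25.5 = 0.313725, so τ_n = 0.396370.
Rearranging for μ₀: μ₀ = (μ_n·τ_n − τ_data·x̄)/τ₀ = (-5.1089·0.396370 − 0.313725·-4.4) / 0.082645 = -0.644625/0.082645 ≈ -7.8.

μ₀ = -7.8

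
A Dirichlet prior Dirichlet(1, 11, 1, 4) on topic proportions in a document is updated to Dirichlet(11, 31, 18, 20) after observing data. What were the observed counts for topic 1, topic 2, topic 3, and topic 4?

For a Dirichlet(α) prior with multinomial counts c, the posterior is Dirichlet(α + c) componentwise.
Counts are posterior − prior componentwise: 11−1=10, 31−11=20, 18−1=17, 20−4=16.

counts (10, 20, 17, 16)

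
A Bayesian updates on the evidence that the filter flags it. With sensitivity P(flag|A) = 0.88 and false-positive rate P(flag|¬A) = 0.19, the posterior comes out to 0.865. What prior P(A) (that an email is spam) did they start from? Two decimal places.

P(A) = 0.58

In odds form, posterior odds = prior odds × likelihood ratio, so prior odds = posterior odds ÷ LR.
Posterior odds = 0.865/(1−0.865) = 6.4074. LR = 0.88/0.19 = 4.6316.
Prior odds = 6.4074/4.6316 = 1.3834, so P(A) = 1.3834/(1+1.3834) ≈ 0.58.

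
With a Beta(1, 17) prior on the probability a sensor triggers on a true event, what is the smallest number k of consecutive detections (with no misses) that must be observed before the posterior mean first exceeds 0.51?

After k detections and 0 misses the posterior is Beta(1+k, 17), with mean (1+k)/(1+17+k).
Set (1+k)/(18+k) > 0.51 and solve: k > (0.51·18 − 1)/(1 − 0.51) = 16.694.
The smallest integer exceeding 16.694 is 17, and checking k=17: (18)/(35) = 0.5143 > 0.51.

k = 17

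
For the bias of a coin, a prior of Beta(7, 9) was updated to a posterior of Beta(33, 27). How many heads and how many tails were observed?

26 heads and 18 tails

Beta is conjugate to the binomial likelihood: posterior = Beta(α+s, β+f).
Match parameters: s=33−7=26, f=27−9=18.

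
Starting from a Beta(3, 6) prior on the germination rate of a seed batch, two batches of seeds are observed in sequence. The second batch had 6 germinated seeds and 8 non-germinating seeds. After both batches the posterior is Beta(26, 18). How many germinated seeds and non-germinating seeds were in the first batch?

Sequential conjugate updates are equivalent to a single update on the pooled data, so total successes = posterior α − prior α and total failures = posterior β − prior β.
Total across both batches: 26−3=23 germinated seeds, 18−6=12 non-germinating seeds.
Subtract the second batch: 23−6=17 germinated seeds and 12−8=4 non-germinating seeds.

17 germinated seeds and 4 non-germinating seeds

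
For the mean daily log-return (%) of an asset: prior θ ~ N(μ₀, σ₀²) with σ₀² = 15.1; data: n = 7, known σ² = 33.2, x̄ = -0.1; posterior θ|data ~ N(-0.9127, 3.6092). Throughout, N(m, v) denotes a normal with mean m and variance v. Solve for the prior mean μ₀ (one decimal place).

The posterior mean is a precision-weighted average: μ_n = (τ₀μ₀ + τ_data·x̄)/(τ₀+τ_data), with τ₀=1/σ₀² and τ_data=n/σ².
Here τ₀ = 1/15.1 = 0.066225 and τ_data = 7/33.2 = 0.210843, so τ_n = 0.277068.
Rearranging for μ₀: μ₀ = (μ_n·τ_n − τ_data·x̄)/τ₀ = (-0.9127·0.277068 − 0.210843·-0.1) / 0.066225 = -0.231796/0.066225 ≈ -3.5.

μ₀ = -3.5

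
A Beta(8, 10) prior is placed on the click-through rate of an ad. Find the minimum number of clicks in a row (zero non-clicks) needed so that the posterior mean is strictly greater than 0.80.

k = 33

After k clicks and 0 non-clicks the posterior is Beta(8+k, 10), with mean (8+k)/(8+10+k).
Set (8+k)/(18+k) > 0.80 and solve: k > (0.80·18 − 8)/(1 − 0.80) = 32.000.
The smallest integer exceeding 32.000 is 33, and checking k=33: (41)/(51) = 0.8039 > 0.80.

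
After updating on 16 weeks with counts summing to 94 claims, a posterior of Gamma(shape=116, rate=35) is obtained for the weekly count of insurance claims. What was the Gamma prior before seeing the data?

A Gamma(α, β) prior (rate parametrization) on a Poisson rate with n observations summing to S gives posterior Gamma(α+S, β+n).
So α = 116 − 94 = 22 and β = 35 − 16 = 19.

Gamma(shape=22, rate=19)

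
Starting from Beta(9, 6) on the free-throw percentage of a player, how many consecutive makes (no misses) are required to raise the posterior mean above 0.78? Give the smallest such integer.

After k makes and 0 misses the posterior is Beta(9+k, 6), with mean (9+k)/(9+6+k).
Set (9+k)/(15+k) > 0.78 and solve: k > (0.78·15 − 9)/(1 − 0.78) = 12.273.
The smallest integer exceeding 12.273 is 13, and checking k=13: (22)/(28) = 0.7857 > 0.78.

k = 13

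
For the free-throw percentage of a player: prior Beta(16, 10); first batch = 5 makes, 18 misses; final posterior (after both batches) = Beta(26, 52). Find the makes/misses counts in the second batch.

Sequential conjugate updates are equivalent to a single update on the pooled data, so total successes = posterior α − prior α and total failures = posterior β − prior β.
Total across both batches: 26−16=10 makes, 52−10=42 misses.
Subtract the first batch: 10−5=5 makes and 42−18=24 misses.

5 makes and 24 misses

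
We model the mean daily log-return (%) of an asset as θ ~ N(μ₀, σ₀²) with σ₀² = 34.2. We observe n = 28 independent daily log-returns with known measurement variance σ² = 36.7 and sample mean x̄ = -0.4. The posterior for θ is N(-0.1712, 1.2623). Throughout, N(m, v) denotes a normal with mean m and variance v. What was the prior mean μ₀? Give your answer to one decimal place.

μ₀ = 5.8

The posterior mean is a precision-weighted average: μ_n = (τ₀μ₀ + τ_data·x̄)/(τ₀+τ_data), with τ₀=1/σ₀² and τ_data=n/σ².
Here τ₀ = 1/34.2 = 0.029240 and τ_data = 28/36.7 = 0.762943, so τ_n = 0.792183.
Rearranging for μ₀: μ₀ = (μ_n·τ_n − τ_data·x̄)/τ₀ = (-0.1712·0.792183 − 0.762943·-0.4) / 0.029240 = 0.169555/0.029240 ≈ 5.8.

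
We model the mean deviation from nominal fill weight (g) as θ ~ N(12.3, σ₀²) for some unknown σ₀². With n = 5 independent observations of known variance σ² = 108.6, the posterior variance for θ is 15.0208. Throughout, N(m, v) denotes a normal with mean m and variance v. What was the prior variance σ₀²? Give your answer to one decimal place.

For the Normal–Normal model with known σ², precisions add: τ_n = τ₀ + n/σ².
So 1/σ₀² = 1/15.0208 − 5/108.6 = 0.066574 − 0.046041 = 0.020533.
Hence σ₀² = 1/0.020533 ≈ 48.7.

σ₀² = 48.7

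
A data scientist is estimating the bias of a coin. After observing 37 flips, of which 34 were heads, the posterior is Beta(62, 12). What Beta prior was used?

Beta(28, 9)

Beta is conjugate to the binomial likelihood: posterior = Beta(a+s, b+f).
So a = 62 − 34 = 28 and b = 12 − 3 = 9.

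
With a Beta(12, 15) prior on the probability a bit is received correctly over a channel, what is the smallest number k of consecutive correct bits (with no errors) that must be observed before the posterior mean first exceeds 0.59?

After k correct bits and 0 errors the posterior is Beta(12+k, 15), with mean (12+k)/(12+15+k).
Set (12+k)/(27+k) > 0.59 and solve: k > (0.59·27 − 12)/(1 − 0.59) = 9.585.
The smallest integer exceeding 9.585 is 10, and checking k=10: (22)/(37) = 0.5946 > 0.59.

k = 10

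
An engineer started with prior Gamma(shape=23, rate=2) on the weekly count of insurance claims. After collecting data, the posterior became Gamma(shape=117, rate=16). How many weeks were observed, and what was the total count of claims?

n = 14 weeks with total 94 claims

A Gamma(α, β) prior (rate parametrization) on a Poisson rate with n observations summing to S gives posterior Gamma(α+S, β+n).
Matching: Σxᵢ = 117 − 23 = 94 and n = 16 − 2 = 14.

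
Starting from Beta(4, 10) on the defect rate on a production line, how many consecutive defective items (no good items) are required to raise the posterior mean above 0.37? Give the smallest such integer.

k = 2

After k defective items and 0 good items the posterior is Beta(4+k, 10), with mean (4+k)/(4+10+k).
Set (4+k)/(14+k) > 0.37 and solve: k > (0.37·14 − 4)/(1 − 0.37) = 1.873.
The smallest integer exceeding 1.873 is 2, and checking k=2: (6)/(16) = 0.3750 > 0.37.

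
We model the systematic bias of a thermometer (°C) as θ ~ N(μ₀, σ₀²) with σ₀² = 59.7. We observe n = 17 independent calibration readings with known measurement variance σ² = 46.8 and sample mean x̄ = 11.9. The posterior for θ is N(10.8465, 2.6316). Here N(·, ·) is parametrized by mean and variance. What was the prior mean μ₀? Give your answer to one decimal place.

μ₀ = -12.0

The posterior mean is a precision-weighted average: μ_n = (τ₀μ₀ + τ_data·x̄)/(τ₀+τ_data), with τ₀=1/σ₀² and τ_data=n/σ².
Here τ₀ = 1/59.7 = 0.016750 and τ_data = 17/46.8 = 0.363248, so τ_n = 0.379998.
Rearranging for μ₀: μ₀ = (μ_n·τ_n − τ_data·x̄)/τ₀ = (10.8465·0.379998 − 0.363248·11.9) / 0.016750 = -0.201003/0.016750 ≈ -12.0.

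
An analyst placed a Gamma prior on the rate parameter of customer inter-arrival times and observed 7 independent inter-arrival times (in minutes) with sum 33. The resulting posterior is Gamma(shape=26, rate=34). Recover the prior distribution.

Gamma–exponential conjugacy: posterior shape = α + n, posterior rate = β + Σtᵢ.
So α = 26 − 7 = 19 and β = 34 − 33 = 1.

Gamma(shape=19, rate=1)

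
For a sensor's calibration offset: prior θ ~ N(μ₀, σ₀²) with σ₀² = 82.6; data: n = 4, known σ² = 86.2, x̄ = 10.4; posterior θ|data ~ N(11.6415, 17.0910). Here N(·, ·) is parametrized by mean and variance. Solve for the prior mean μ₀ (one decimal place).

μ₀ = 16.4

With known observation variance, the Normal–Normal posterior has precision τ_n = τ₀ + n/σ² and mean μ_n = (τ₀μ₀ + (n/σ²)x̄)/τ_n.
Here τ₀ = 1/82.6 = 0.012107 and τ_data = 4/86.2 = 0.046404, so τ_n = 0.058511.
Rearranging for μ₀: μ₀ = (μ_n·τ_n − τ_data·x̄)/τ₀ = (11.6415·0.058511 − 0.046404·10.4) / 0.012107 = 0.198554/0.012107 ≈ 16.4.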